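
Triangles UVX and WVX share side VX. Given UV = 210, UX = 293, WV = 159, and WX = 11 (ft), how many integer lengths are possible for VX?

21

From triangle UVX: 83 < VX < 503.
From triangle WVX: 148 < VX < 170.
Intersection: 148 < VX < 170, so integers 149 through 169: 21 values.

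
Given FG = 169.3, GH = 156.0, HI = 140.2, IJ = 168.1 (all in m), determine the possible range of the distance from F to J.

0 ≤ FJ ≤ 633.6 m

The maximum is all hops collinear in one direction: 169.3 + 156.0 + 140.2 + 168.1 = 633.6.
The longest hop is 169.3; the others sum to 464.3. Since 169.3 ≤ 464.3, the path can fold back on itself completely, so the minimum distance is 0.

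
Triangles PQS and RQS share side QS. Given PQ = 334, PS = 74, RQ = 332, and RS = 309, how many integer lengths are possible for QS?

From triangle PQS: 260 < QS < 408.
From triangle RQS: 23 < QS < 641.
Intersection: 260 < QS < 408, so integers 261 through 407: 147 values.

147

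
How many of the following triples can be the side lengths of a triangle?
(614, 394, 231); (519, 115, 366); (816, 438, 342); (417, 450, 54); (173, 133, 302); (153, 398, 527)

4

(231,394,614): 231+394 > 614 → valid
(115,366,519): 115+366 ≤ 519 → not valid
(342,438,816): 342+438 ≤ 816 → not valid
(54,417,450): 54+417 > 450 → valid
(133,173,302): 133+173 > 302 → valid
(153,398,527): 153+398 > 527 → valid
4 of the 6 triples form a triangle.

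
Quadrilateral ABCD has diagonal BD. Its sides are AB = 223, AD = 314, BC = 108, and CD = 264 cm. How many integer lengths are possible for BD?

215

From triangle ABD: 91 < BD < 537.
From triangle CBD: 156 < BD < 372.
Intersection: 156 < BD < 372, so integers 157 through 371: 215 values.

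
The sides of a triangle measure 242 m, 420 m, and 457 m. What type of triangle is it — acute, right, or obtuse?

Compare the square of the longest side to the sum of squares of the other two: 242² + 420² = 234964 > 208849 = 457².

acute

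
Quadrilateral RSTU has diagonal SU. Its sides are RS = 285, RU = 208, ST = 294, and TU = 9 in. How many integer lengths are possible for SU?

17

From triangle RSU: 77 < SU < 493.
From triangle TSU: 285 < SU < 303.
Intersection: 285 < SU < 303, so integers 286 through 302: 17 values.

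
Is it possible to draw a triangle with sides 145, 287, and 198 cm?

The longest side is 287, and the other two sum to 343.
Since 343 > 287, the triangle inequality holds.

Yes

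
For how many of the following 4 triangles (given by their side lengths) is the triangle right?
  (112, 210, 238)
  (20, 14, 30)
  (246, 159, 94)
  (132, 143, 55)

2

(112,210,238): 112²+210² = 56644 = 238² → right
(20,14,30): 14²+20² = 596 < 900 = 30² → obtuse
(246,159,94): 94²+159² = 34117 < 60516 = 246² → obtuse
(132,143,55): 55²+132² = 20449 = 143² → right
2 of the 4 are right.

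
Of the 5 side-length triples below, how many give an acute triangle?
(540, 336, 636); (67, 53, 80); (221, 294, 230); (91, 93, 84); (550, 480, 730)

3

(540,336,636): 336²+540² = 404496 = 636² → right
(67,53,80): 53²+67² = 7298 > 6400 = 80² → acute
(221,294,230): 221²+230² = 101741 > 86436 = 294² → acute
(91,93,84): 84²+91² = 15337 > 8649 = 93² → acute
(550,480,730): 480²+550² = 532900 = 730² → right
3 of the 5 are acute.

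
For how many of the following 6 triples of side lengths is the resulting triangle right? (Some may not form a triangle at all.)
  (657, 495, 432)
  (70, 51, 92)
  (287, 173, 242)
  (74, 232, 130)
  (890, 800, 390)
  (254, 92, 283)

(657,495,432): 432²+495² = 431649 = 657² → right
(70,51,92): 51²+70² = 7501 < 8464 = 92² → obtuse
(287,173,242): 173²+242² = 88493 > 82369 = 287² → acute
(74,232,130): 74+130 ≤ 232, not a triangle
(890,800,390): 390²+800² = 792100 = 890² → right
(254,92,283): 92²+254² = 72980 < 80089 = 283² → obtuse
2 of the 6 are right.

2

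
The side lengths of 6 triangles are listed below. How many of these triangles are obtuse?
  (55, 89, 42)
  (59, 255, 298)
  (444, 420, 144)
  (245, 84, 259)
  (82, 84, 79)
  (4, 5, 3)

(55,89,42): 42²+55² = 4789 < 7921 = 89² → obtuse
(59,255,298): 59²+255² = 68506 < 88804 = 298² → obtuse
(444,420,144): 144²+420² = 197136 = 444² → right
(245,84,259): 84²+245² = 67081 = 259² → right
(82,84,79): 79²+82² = 12965 > 7056 = 84² → acute
(4,5,3): 3²+4² = 25 = 5² → right
2 of the 6 are obtuse.

2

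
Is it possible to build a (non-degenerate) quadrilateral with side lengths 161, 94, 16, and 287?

For a quadrilateral, each side must be shorter than the sum of the others.
Here the longest side is 287, but the remaining 3 sides sum to only 271.

No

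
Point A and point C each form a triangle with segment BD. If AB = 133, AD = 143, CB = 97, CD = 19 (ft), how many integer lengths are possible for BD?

37

From triangle ABD: 10 < BD < 276.
From triangle CBD: 78 < BD < 116.
Intersection: 78 < BD < 116, so integers 79 through 115: 37 values.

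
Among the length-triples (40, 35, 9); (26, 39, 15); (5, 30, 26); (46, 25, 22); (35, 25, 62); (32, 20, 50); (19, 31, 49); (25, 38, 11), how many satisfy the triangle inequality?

6

(9,35,40): 9+35 > 40 → valid
(15,26,39): 15+26 > 39 → valid
(5,26,30): 5+26 > 30 → valid
(22,25,46): 22+25 > 46 → valid
(25,35,62): 25+35 ≤ 62 → not valid
(20,32,50): 20+32 > 50 → valid
(19,31,49): 19+31 > 49 → valid
(11,25,38): 11+25 ≤ 38 → not valid
6 of the 8 triples form a triangle.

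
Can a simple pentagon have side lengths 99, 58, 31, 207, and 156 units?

Yes

A pentagon exists iff every side is shorter than the sum of the others — equivalently, the longest side is less than the sum of the rest.
Longest side 207 < 344 (sum of the remaining 4), so yes.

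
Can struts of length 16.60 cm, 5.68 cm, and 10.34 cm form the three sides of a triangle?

The longest side is 16.60, but the other two sum to only 16.02.
16.02 < 16.60, so the triangle inequality fails.

No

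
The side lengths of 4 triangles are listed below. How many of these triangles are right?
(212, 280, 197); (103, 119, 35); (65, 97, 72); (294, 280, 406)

2

(212,280,197): 197²+212² = 83753 > 78400 = 280² → acute
(103,119,35): 35²+103² = 11834 < 14161 = 119² → obtuse
(65,97,72): 65²+72² = 9409 = 97² → right
(294,280,406): 280²+294² = 164836 = 406² → right
2 of the 4 are right.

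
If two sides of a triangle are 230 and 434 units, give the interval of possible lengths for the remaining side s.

By the triangle inequality, s must be less than 230 + 434 = 664 and greater than |230 − 434| = 204.

204 < s < 664 (units)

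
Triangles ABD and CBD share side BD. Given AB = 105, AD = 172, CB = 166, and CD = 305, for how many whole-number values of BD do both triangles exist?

137

From triangle ABD: 67 < BD < 277.
From triangle CBD: 139 < BD < 471.
Intersection: 139 < BD < 277, so integers 140 through 276: 137 values.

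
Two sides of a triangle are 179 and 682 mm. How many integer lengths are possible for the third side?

357

The third side lies in the open interval (503, 861).
Integers from 504 to 860 inclusive: 860 − 504 + 1 = 357.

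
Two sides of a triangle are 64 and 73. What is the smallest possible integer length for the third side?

10

The third side must be strictly greater than |64 − 73| = 9.
The smallest integer above 9 is 10.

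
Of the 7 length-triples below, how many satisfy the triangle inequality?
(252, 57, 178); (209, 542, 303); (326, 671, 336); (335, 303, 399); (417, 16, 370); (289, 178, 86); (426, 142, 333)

(57,178,252): 57+178 ≤ 252 → not valid
(209,303,542): 209+303 ≤ 542 → not valid
(326,336,671): 326+336 ≤ 671 → not valid
(303,335,399): 303+335 > 399 → valid
(16,370,417): 16+370 ≤ 417 → not valid
(86,178,289): 86+178 ≤ 289 → not valid
(142,333,426): 142+333 > 426 → valid
2 of the 7 triples form a triangle.

2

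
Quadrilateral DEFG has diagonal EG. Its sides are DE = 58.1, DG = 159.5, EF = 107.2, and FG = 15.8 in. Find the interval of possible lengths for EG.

101.4 < EG < 123.0

From triangle DEG: |58.1 − 159.5| < EG < 58.1 + 159.5, i.e. 101.4 < EG < 217.6.
From triangle FEG: 91.4 < EG < 123.0.
Both must hold, so EG lies in the intersection.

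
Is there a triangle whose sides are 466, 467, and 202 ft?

The longest side is 467, and the other two sum to 668.
Since 668 > 467, the triangle inequality holds.

Yes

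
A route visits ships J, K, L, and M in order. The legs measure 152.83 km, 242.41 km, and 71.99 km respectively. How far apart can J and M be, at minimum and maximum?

17.59 ≤ JM ≤ 467.23 km

The maximum is all hops collinear in one direction: 152.83 + 242.41 + 71.99 = 467.23.
The longest hop is 242.41; the others sum to 224.82. Folding the others back against it leaves at least 242.41 − 224.82 = 17.59.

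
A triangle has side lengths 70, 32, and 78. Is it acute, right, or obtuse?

obtuse

Compare the square of the longest side to the sum of squares of the other two: 32² + 70² = 5924 < 6084 = 78².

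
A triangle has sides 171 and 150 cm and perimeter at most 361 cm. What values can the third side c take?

21 < c ≤ 40

Triangle inequality alone gives 21 < c < 321.
The perimeter condition gives c ≤ 361 − 171 − 150 = 40.
Intersecting the two: 21 < c ≤ 40.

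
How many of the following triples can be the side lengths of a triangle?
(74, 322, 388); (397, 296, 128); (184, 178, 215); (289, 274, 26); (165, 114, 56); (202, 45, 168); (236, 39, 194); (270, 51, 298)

7

(74,322,388): 74+322 > 388 → valid
(128,296,397): 128+296 > 397 → valid
(178,184,215): 178+184 > 215 → valid
(26,274,289): 26+274 > 289 → valid
(56,114,165): 56+114 > 165 → valid
(45,168,202): 45+168 > 202 → valid
(39,194,236): 39+194 ≤ 236 → not valid
(51,270,298): 51+270 > 298 → valid
7 of the 8 triples form a triangle.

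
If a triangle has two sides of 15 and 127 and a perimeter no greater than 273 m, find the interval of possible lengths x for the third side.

Triangle inequality alone gives 112 < x < 142.
The perimeter condition gives x ≤ 273 − 15 − 127 = 131.
Intersecting the two: 112 < x ≤ 131.

112 < x ≤ 131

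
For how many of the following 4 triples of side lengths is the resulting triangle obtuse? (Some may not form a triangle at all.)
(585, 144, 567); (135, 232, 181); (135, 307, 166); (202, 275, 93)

2

(585,144,567): 144²+567² = 342225 = 585² → right
(135,232,181): 135²+181² = 50986 < 53824 = 232² → obtuse
(135,307,166): 135+166 ≤ 307, not a triangle
(202,275,93): 93²+202² = 49453 < 75625 = 275² → obtuse
2 of the 4 are obtuse.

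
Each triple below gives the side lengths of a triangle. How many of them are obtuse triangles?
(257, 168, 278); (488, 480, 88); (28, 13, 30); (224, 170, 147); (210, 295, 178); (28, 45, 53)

(257,168,278): 168²+257² = 94273 > 77284 = 278² → acute
(488,480,88): 88²+480² = 238144 = 488² → right
(28,13,30): 13²+28² = 953 > 900 = 30² → acute
(224,170,147): 147²+170² = 50509 > 50176 = 224² → acute
(210,295,178): 178²+210² = 75784 < 87025 = 295² → obtuse
(28,45,53): 28²+45² = 2809 = 53² → right
1 of the 6 is obtuse.

1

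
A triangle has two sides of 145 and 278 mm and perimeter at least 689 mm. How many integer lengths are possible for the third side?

157

Triangle inequality: 133 < x < 423. Perimeter ≥ 689 gives x ≥ 689 − 145 − 278 = 266.
So 266 ≤ x < 423; integers 266 through 422: 157 values.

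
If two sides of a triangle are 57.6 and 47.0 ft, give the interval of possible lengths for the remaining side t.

By the triangle inequality, t must be less than 57.6 + 47.0 = 104.6 and greater than |57.6 − 47.0| = 10.6.

10.6 < t < 104.6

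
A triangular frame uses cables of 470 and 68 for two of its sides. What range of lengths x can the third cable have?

402 < x < 538

By the triangle inequality, x must be less than 470 + 68 = 538 and greater than |470 − 68| = 402.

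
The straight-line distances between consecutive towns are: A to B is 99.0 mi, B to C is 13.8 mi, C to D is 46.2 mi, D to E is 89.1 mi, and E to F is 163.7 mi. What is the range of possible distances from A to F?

The maximum is all hops collinear in one direction: 99.0 + 13.8 + 46.2 + 89.1 + 163.7 = 411.8.
The longest hop is 163.7; the others sum to 248.1. Since 163.7 ≤ 248.1, the path can fold back on itself completely, so the minimum distance is 0.

0 ≤ AF ≤ 411.8 mi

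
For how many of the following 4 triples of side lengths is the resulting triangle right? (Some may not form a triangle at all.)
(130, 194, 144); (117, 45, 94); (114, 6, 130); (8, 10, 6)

(130,194,144): 130²+144² = 37636 = 194² → right
(117,45,94): 45²+94² = 10861 < 13689 = 117² → obtuse
(114,6,130): 6+114 ≤ 130, not a triangle
(8,10,6): 6²+8² = 100 = 10² → right
2 of the 4 are right.

2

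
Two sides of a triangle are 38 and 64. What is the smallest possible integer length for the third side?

The third side must be strictly greater than |38 − 64| = 26.
The smallest integer above 26 is 27.

27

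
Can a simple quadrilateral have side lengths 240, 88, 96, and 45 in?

For a quadrilateral, each side must be shorter than the sum of the others.
Here the longest side is 240, but the remaining 3 sides sum to only 229.

No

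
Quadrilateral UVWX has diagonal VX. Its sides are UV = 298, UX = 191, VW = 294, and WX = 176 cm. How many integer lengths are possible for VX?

351

From triangle UVX: 107 < VX < 489.
From triangle WVX: 118 < VX < 470.
Intersection: 118 < VX < 470, so integers 119 through 469: 351 values.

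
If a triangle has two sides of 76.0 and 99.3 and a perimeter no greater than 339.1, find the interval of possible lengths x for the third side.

Triangle inequality alone gives 23.3 < x < 175.3.
The perimeter condition gives x ≤ 339.1 − 76.0 − 99.3 = 163.8.
Intersecting the two: 23.3 < x ≤ 163.8.

23.3 < x ≤ 163.8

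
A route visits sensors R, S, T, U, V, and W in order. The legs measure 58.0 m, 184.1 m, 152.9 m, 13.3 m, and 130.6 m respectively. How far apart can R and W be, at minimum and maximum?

0 ≤ RW ≤ 538.9 m

The maximum is all hops collinear in one direction: 58.0 + 184.1 + 152.9 + 13.3 + 130.6 = 538.9.
The longest hop is 184.1; the others sum to 354.8. Since 184.1 ≤ 354.8, the path can fold back on itself completely, so the minimum distance is 0.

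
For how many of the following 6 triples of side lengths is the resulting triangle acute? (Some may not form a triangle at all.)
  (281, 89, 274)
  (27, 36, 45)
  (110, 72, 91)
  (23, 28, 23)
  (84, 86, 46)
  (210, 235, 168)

(281,89,274): 89²+274² = 82997 > 78961 = 281² → acute
(27,36,45): 27²+36² = 2025 = 45² → right
(110,72,91): 72²+91² = 13465 > 12100 = 110² → acute
(23,28,23): 23²+23² = 1058 > 784 = 28² → acute
(84,86,46): 46²+84² = 9172 > 7396 = 86² → acute
(210,235,168): 168²+210² = 72324 > 55225 = 235² → acute
5 of the 6 are acute.

5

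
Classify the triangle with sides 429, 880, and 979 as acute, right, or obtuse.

Compare the square of the longest side to the sum of squares of the other two: 429² + 880² = 958441 = 979².

right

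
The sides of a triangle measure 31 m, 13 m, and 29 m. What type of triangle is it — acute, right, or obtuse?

acute

Compare the square of the longest side to the sum of squares of the other two: 13² + 29² = 1010 > 961 = 31².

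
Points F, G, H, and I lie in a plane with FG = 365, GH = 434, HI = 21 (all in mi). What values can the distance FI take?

The maximum is all hops collinear in one direction: 365 + 434 + 21 = 820.
The longest hop is 434; the others sum to 386. Folding the others back against it leaves at least 434 − 386 = 48.

48 ≤ FI ≤ 820 mi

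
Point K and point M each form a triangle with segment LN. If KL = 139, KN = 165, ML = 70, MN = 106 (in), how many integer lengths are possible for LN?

From triangle KLN: 26 < LN < 304.
From triangle MLN: 36 < LN < 176.
Intersection: 36 < LN < 176, so integers 37 through 175: 139 values.

139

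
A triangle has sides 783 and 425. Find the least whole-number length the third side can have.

359

The third side must be strictly greater than |783 − 425| = 358.
The smallest integer above 358 is 359.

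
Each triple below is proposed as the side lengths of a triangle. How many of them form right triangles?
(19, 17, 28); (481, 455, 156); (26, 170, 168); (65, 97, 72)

3

(19,17,28): 17²+19² = 650 < 784 = 28² → obtuse
(481,455,156): 156²+455² = 231361 = 481² → right
(26,170,168): 26²+168² = 28900 = 170² → right
(65,97,72): 65²+72² = 9409 = 97² → right
3 of the 4 are right.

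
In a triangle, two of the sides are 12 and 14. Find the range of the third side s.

By the triangle inequality, s must be less than 12 + 14 = 26 and greater than |12 − 14| = 2.

2 < s < 26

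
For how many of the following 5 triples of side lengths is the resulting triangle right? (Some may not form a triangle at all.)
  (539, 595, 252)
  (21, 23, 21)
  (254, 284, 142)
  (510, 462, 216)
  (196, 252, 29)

(539,595,252): 252²+539² = 354025 = 595² → right
(21,23,21): 21²+21² = 882 > 529 = 23² → acute
(254,284,142): 142²+254² = 84680 > 80656 = 284² → acute
(510,462,216): 216²+462² = 260100 = 510² → right
(196,252,29): 29+196 ≤ 252, not a triangle
2 of the 5 are right.

2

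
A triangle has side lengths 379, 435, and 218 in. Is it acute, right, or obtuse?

Compare the square of the longest side to the sum of squares of the other two: 218² + 379² = 191165 > 189225 = 435².

acute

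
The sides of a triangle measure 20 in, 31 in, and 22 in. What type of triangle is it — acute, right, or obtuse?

obtuse

Compare the square of the longest side to the sum of squares of the other two: 20² + 22² = 884 < 961 = 31².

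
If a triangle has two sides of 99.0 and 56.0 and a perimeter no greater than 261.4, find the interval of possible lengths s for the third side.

Triangle inequality alone gives 43.0 < s < 155.0.
The perimeter condition gives s ≤ 261.4 − 99.0 − 56.0 = 106.4.
Intersecting the two: 43.0 < s ≤ 106.4.

43.0 < s ≤ 106.4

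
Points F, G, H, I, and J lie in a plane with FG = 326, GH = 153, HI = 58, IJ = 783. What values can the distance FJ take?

The maximum is all hops collinear in one direction: 326 + 153 + 58 + 783 = 1320.
The longest hop is 783; the others sum to 537. Folding the others back against it leaves at least 783 − 537 = 246.

246 ≤ FJ ≤ 1320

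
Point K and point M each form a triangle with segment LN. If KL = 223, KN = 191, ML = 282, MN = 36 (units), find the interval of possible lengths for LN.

246 < LN < 318

From triangle KLN: |223 − 191| < LN < 223 + 191, i.e. 32 < LN < 414.
From triangle MLN: 246 < LN < 318.
Both must hold, so LN lies in the intersection.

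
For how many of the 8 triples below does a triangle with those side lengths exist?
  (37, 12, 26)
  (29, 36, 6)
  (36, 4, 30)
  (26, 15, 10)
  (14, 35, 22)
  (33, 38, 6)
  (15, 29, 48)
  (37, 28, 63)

(12,26,37): 12+26 > 37 → valid
(6,29,36): 6+29 ≤ 36 → not valid
(4,30,36): 4+30 ≤ 36 → not valid
(10,15,26): 10+15 ≤ 26 → not valid
(14,22,35): 14+22 > 35 → valid
(6,33,38): 6+33 > 38 → valid
(15,29,48): 15+29 ≤ 48 → not valid
(28,37,63): 28+37 > 63 → valid
4 of the 8 triples form a triangle.

4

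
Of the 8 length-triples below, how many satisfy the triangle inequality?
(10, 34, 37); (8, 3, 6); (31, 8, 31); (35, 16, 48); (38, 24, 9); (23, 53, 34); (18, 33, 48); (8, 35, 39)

7

(10,34,37): 10+34 > 37 → valid
(3,6,8): 3+6 > 8 → valid
(8,31,31): 8+31 > 31 → valid
(16,35,48): 16+35 > 48 → valid
(9,24,38): 9+24 ≤ 38 → not valid
(23,34,53): 23+34 > 53 → valid
(18,33,48): 18+33 > 48 → valid
(8,35,39): 8+35 > 39 → valid
7 of the 8 triples form a triangle.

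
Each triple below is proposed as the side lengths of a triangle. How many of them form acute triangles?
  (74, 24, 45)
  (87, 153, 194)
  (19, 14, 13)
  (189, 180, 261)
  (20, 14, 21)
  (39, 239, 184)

(74,24,45): 24+45 ≤ 74, not a triangle
(87,153,194): 87²+153² = 30978 < 37636 = 194² → obtuse
(19,14,13): 13²+14² = 365 > 361 = 19² → acute
(189,180,261): 180²+189² = 68121 = 261² → right
(20,14,21): 14²+20² = 596 > 441 = 21² → acute
(39,239,184): 39+184 ≤ 239, not a triangle
2 of the 6 are acute.

2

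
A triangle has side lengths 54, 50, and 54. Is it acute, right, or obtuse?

acute

Compare the square of the longest side to the sum of squares of the other two: 50² + 54² = 5416 > 2916 = 54².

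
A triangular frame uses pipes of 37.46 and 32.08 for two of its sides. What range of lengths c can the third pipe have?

By the triangle inequality, c must be less than 37.46 + 32.08 = 69.54 and greater than |37.46 − 32.08| = 5.38.

5.38 < c < 69.54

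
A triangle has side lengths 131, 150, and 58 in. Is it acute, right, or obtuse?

Compare the square of the longest side to the sum of squares of the other two: 58² + 131² = 20525 < 22500 = 150².

obtuse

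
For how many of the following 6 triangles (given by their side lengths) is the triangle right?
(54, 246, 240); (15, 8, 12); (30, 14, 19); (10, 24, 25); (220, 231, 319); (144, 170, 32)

2

(54,246,240): 54²+240² = 60516 = 246² → right
(15,8,12): 8²+12² = 208 < 225 = 15² → obtuse
(30,14,19): 14²+19² = 557 < 900 = 30² → obtuse
(10,24,25): 10²+24² = 676 > 625 = 25² → acute
(220,231,319): 220²+231² = 101761 = 319² → right
(144,170,32): 32²+144² = 21760 < 28900 = 170² → obtuse
2 of the 6 are right.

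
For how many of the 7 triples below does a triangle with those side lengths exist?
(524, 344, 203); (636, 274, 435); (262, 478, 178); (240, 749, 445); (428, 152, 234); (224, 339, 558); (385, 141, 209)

(203,344,524): 203+344 > 524 → valid
(274,435,636): 274+435 > 636 → valid
(178,262,478): 178+262 ≤ 478 → not valid
(240,445,749): 240+445 ≤ 749 → not valid
(152,234,428): 152+234 ≤ 428 → not valid
(224,339,558): 224+339 > 558 → valid
(141,209,385): 141+209 ≤ 385 → not valid
3 of the 7 triples form a triangle.

3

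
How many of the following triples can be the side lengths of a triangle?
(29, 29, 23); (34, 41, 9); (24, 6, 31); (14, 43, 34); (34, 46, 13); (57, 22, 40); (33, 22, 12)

(23,29,29): 23+29 > 29 → valid
(9,34,41): 9+34 > 41 → valid
(6,24,31): 6+24 ≤ 31 → not valid
(14,34,43): 14+34 > 43 → valid
(13,34,46): 13+34 > 46 → valid
(22,40,57): 22+40 > 57 → valid
(12,22,33): 12+22 > 33 → valid
6 of the 7 triples form a triangle.

6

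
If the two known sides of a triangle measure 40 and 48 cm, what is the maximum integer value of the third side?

The third side must be strictly less than 40 + 48 = 88.
The largest integer below 88 is 87.

87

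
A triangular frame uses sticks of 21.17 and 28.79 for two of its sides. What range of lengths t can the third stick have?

7.62 < t < 49.96

By the triangle inequality, t must be less than 21.17 + 28.79 = 49.96 and greater than |21.17 − 28.79| = 7.62.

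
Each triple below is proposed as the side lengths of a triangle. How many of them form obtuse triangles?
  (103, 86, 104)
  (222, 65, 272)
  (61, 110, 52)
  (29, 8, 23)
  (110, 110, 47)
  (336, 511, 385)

(103,86,104): 86²+103² = 18005 > 10816 = 104² → acute
(222,65,272): 65²+222² = 53509 < 73984 = 272² → obtuse
(61,110,52): 52²+61² = 6425 < 12100 = 110² → obtuse
(29,8,23): 8²+23² = 593 < 841 = 29² → obtuse
(110,110,47): 47²+110² = 14309 > 12100 = 110² → acute
(336,511,385): 336²+385² = 261121 = 511² → right
3 of the 6 are obtuse.

3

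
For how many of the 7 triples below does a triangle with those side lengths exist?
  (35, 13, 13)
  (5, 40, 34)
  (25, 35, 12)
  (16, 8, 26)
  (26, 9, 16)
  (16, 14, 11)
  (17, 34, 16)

(13,13,35): 13+13 ≤ 35 → not valid
(5,34,40): 5+34 ≤ 40 → not valid
(12,25,35): 12+25 > 35 → valid
(8,16,26): 8+16 ≤ 26 → not valid
(9,16,26): 9+16 ≤ 26 → not valid
(11,14,16): 11+14 > 16 → valid
(16,17,34): 16+17 ≤ 34 → not valid
2 of the 7 triples form a triangle.

2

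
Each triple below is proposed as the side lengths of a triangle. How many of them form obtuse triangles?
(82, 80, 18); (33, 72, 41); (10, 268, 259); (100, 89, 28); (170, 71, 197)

4

(82,80,18): 18²+80² = 6724 = 82² → right
(33,72,41): 33²+41² = 2770 < 5184 = 72² → obtuse
(10,268,259): 10²+259² = 67181 < 71824 = 268² → obtuse
(100,89,28): 28²+89² = 8705 < 10000 = 100² → obtuse
(170,71,197): 71²+170² = 33941 < 38809 = 197² → obtuse
4 of the 5 are obtuse.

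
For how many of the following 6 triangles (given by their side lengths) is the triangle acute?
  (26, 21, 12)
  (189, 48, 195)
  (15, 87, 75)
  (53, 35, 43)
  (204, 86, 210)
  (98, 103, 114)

3

(26,21,12): 12²+21² = 585 < 676 = 26² → obtuse
(189,48,195): 48²+189² = 38025 = 195² → right
(15,87,75): 15²+75² = 5850 < 7569 = 87² → obtuse
(53,35,43): 35²+43² = 3074 > 2809 = 53² → acute
(204,86,210): 86²+204² = 49012 > 44100 = 210² → acute
(98,103,114): 98²+103² = 20213 > 12996 = 114² → acute
3 of the 6 are acute.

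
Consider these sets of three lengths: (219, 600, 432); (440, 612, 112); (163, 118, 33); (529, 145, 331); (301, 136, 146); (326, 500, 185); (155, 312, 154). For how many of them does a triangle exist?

(219,432,600): 219+432 > 600 → valid
(112,440,612): 112+440 ≤ 612 → not valid
(33,118,163): 33+118 ≤ 163 → not valid
(145,331,529): 145+331 ≤ 529 → not valid
(136,146,301): 136+146 ≤ 301 → not valid
(185,326,500): 185+326 > 500 → valid
(154,155,312): 154+155 ≤ 312 → not valid
2 of the 7 triples form a triangle.

2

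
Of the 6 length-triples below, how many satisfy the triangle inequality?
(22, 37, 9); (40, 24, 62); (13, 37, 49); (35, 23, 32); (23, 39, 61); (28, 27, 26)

5

(9,22,37): 9+22 ≤ 37 → not valid
(24,40,62): 24+40 > 62 → valid
(13,37,49): 13+37 > 49 → valid
(23,32,35): 23+32 > 35 → valid
(23,39,61): 23+39 > 61 → valid
(26,27,28): 26+27 > 28 → valid
5 of the 6 triples form a triangle.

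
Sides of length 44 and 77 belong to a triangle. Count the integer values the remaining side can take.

The third side lies in the open interval (33, 121).
Integers from 34 to 120 inclusive: 120 − 34 + 1 = 87.

87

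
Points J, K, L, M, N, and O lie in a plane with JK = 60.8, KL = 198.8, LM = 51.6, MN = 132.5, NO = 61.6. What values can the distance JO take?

The maximum is all hops collinear in one direction: 60.8 + 198.8 + 51.6 + 132.5 + 61.6 = 505.3.
The longest hop is 198.8; the others sum to 306.5. Since 198.8 ≤ 306.5, the path can fold back on itself completely, so the minimum distance is 0.

0 ≤ JO ≤ 505.3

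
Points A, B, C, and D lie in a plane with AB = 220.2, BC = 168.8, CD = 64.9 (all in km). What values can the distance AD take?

The maximum is all hops collinear in one direction: 220.2 + 168.8 + 64.9 = 453.9.
The longest hop is 220.2; the others sum to 233.7. Since 220.2 ≤ 233.7, the path can fold back on itself completely, so the minimum distance is 0.

0 ≤ AD ≤ 453.9 km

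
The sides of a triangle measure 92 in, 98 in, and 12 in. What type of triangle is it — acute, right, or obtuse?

obtuse

Compare the square of the longest side to the sum of squares of the other two: 12² + 92² = 8608 < 9604 = 98².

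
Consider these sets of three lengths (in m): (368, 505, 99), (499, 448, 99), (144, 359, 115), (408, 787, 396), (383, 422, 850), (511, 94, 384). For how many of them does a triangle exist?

2

(99,368,505): 99+368 ≤ 505 → not valid
(99,448,499): 99+448 > 499 → valid
(115,144,359): 115+144 ≤ 359 → not valid
(396,408,787): 396+408 > 787 → valid
(383,422,850): 383+422 ≤ 850 → not valid
(94,384,511): 94+384 ≤ 511 → not valid
2 of the 6 triples form a triangle.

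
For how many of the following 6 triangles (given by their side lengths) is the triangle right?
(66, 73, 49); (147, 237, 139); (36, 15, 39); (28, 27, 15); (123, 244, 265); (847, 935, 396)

2

(66,73,49): 49²+66² = 6757 > 5329 = 73² → acute
(147,237,139): 139²+147² = 40930 < 56169 = 237² → obtuse
(36,15,39): 15²+36² = 1521 = 39² → right
(28,27,15): 15²+27² = 954 > 784 = 28² → acute
(123,244,265): 123²+244² = 74665 > 70225 = 265² → acute
(847,935,396): 396²+847² = 874225 = 935² → right
2 of the 6 are right.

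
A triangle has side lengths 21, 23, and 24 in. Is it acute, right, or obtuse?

Compare the square of the longest side to the sum of squares of the other two: 21² + 23² = 970 > 576 = 24².

acute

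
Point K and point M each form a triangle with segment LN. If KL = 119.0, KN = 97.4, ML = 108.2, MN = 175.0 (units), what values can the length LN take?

66.8 < LN < 216.4

From triangle KLN: |119.0 − 97.4| < LN < 119.0 + 97.4, i.e. 21.6 < LN < 216.4.
From triangle MLN: 66.8 < LN < 283.2.
Both must hold, so LN lies in the intersection.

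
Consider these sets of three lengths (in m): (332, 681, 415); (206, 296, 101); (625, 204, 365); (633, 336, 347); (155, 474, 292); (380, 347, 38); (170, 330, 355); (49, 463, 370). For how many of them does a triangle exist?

5

(332,415,681): 332+415 > 681 → valid
(101,206,296): 101+206 > 296 → valid
(204,365,625): 204+365 ≤ 625 → not valid
(336,347,633): 336+347 > 633 → valid
(155,292,474): 155+292 ≤ 474 → not valid
(38,347,380): 38+347 > 380 → valid
(170,330,355): 170+330 > 355 → valid
(49,370,463): 49+370 ≤ 463 → not valid
5 of the 8 triples form a triangle.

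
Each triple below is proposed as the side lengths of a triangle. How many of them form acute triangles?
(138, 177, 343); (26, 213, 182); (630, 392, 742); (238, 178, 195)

1

(138,177,343): 138+177 ≤ 343, not a triangle
(26,213,182): 26+182 ≤ 213, not a triangle
(630,392,742): 392²+630² = 550564 = 742² → right
(238,178,195): 178²+195² = 69709 > 56644 = 238² → acute
1 of the 4 is acute.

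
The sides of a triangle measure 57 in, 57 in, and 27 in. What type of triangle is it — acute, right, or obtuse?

acute

Compare the square of the longest side to the sum of squares of the other two: 27² + 57² = 3978 > 3249 = 57².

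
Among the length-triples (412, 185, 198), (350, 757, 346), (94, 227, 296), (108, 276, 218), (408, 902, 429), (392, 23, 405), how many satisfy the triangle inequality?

3

(185,198,412): 185+198 ≤ 412 → not valid
(346,350,757): 346+350 ≤ 757 → not valid
(94,227,296): 94+227 > 296 → valid
(108,218,276): 108+218 > 276 → valid
(408,429,902): 408+429 ≤ 902 → not valid
(23,392,405): 23+392 > 405 → valid
3 of the 6 triples form a triangle.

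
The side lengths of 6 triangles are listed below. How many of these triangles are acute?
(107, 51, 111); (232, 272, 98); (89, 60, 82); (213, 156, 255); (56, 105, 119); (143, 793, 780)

3

(107,51,111): 51²+107² = 14050 > 12321 = 111² → acute
(232,272,98): 98²+232² = 63428 < 73984 = 272² → obtuse
(89,60,82): 60²+82² = 10324 > 7921 = 89² → acute
(213,156,255): 156²+213² = 69705 > 65025 = 255² → acute
(56,105,119): 56²+105² = 14161 = 119² → right
(143,793,780): 143²+780² = 628849 = 793² → right
3 of the 6 are acute.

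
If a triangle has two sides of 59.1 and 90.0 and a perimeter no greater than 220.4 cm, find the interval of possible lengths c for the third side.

Triangle inequality alone gives 30.9 < c < 149.1.
The perimeter condition gives c ≤ 220.4 − 59.1 − 90.0 = 71.3.
Intersecting the two: 30.9 < c ≤ 71.3.

30.9 < c ≤ 71.3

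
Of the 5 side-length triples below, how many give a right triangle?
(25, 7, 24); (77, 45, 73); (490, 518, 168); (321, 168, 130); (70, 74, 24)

(25,7,24): 7²+24² = 625 = 25² → right
(77,45,73): 45²+73² = 7354 > 5929 = 77² → acute
(490,518,168): 168²+490² = 268324 = 518² → right
(321,168,130): 130+168 ≤ 321, not a triangle
(70,74,24): 24²+70² = 5476 = 74² → right
3 of the 5 are right.

3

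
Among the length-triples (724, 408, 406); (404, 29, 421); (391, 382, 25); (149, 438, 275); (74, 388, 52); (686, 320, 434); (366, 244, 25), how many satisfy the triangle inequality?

(406,408,724): 406+408 > 724 → valid
(29,404,421): 29+404 > 421 → valid
(25,382,391): 25+382 > 391 → valid
(149,275,438): 149+275 ≤ 438 → not valid
(52,74,388): 52+74 ≤ 388 → not valid
(320,434,686): 320+434 > 686 → valid
(25,244,366): 25+244 ≤ 366 → not valid
4 of the 7 triples form a triangle.

4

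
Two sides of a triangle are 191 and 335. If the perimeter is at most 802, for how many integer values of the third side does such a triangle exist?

132

Triangle inequality: 144 < x < 526. Perimeter ≤ 802 gives x ≤ 802 − 191 − 335 = 276.
So 144 < x ≤ 276; integers 145 through 276: 132 values.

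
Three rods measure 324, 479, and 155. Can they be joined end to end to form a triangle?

No

The two shorter sides sum to 479, exactly equal to the longest side 479.
That gives only a degenerate (flat) triangle — the inequality must be strict.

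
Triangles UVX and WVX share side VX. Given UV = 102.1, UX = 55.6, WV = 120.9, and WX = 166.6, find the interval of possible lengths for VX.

From triangle UVX: |102.1 − 55.6| < VX < 102.1 + 55.6, i.e. 46.5 < VX < 157.7.
From triangle WVX: 45.7 < VX < 287.5.
Both must hold, so VX lies in the intersection.

46.5 < VX < 157.7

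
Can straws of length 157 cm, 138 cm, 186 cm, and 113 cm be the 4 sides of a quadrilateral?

A quadrilateral exists iff every side is shorter than the sum of the others — equivalently, the longest side is less than the sum of the rest.
Longest side 186 < 408 (sum of the remaining 3), so yes.

Yes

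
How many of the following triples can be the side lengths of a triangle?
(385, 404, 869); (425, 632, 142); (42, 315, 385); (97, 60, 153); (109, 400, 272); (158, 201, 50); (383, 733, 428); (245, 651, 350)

3

(385,404,869): 385+404 ≤ 869 → not valid
(142,425,632): 142+425 ≤ 632 → not valid
(42,315,385): 42+315 ≤ 385 → not valid
(60,97,153): 60+97 > 153 → valid
(109,272,400): 109+272 ≤ 400 → not valid
(50,158,201): 50+158 > 201 → valid
(383,428,733): 383+428 > 733 → valid
(245,350,651): 245+350 ≤ 651 → not valid
3 of the 8 triples form a triangle.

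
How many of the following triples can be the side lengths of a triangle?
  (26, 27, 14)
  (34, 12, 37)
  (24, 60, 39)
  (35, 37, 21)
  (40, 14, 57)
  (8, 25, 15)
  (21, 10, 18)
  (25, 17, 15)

6

(14,26,27): 14+26 > 27 → valid
(12,34,37): 12+34 > 37 → valid
(24,39,60): 24+39 > 60 → valid
(21,35,37): 21+35 > 37 → valid
(14,40,57): 14+40 ≤ 57 → not valid
(8,15,25): 8+15 ≤ 25 → not valid
(10,18,21): 10+18 > 21 → valid
(15,17,25): 15+17 > 25 → valid
6 of the 8 triples form a triangle.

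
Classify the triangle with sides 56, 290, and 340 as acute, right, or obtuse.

obtuse

Compare the square of the longest side to the sum of squares of the other two: 56² + 290² = 87236 < 115600 = 340².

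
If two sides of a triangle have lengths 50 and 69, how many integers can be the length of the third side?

99

The third side lies in the open interval (19, 119).
Integers from 20 to 118 inclusive: 118 − 20 + 1 = 99.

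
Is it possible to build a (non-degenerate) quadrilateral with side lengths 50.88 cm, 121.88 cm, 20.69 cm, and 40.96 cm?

No

For a quadrilateral, each side must be shorter than the sum of the others.
Here the longest side is 121.88, but the remaining 3 sides sum to only 112.53.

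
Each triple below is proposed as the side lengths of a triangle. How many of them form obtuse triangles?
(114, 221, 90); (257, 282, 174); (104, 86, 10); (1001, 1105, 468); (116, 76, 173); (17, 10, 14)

(114,221,90): 90+114 ≤ 221, not a triangle
(257,282,174): 174²+257² = 96325 > 79524 = 282² → acute
(104,86,10): 10+86 ≤ 104, not a triangle
(1001,1105,468): 468²+1001² = 1221025 = 1105² → right
(116,76,173): 76²+116² = 19232 < 29929 = 173² → obtuse
(17,10,14): 10²+14² = 296 > 289 = 17² → acute
1 of the 6 is obtuse.

1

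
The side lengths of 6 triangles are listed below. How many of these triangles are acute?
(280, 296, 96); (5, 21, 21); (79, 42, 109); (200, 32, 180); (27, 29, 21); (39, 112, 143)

(280,296,96): 96²+280² = 87616 = 296² → right
(5,21,21): 5²+21² = 466 > 441 = 21² → acute
(79,42,109): 42²+79² = 8005 < 11881 = 109² → obtuse
(200,32,180): 32²+180² = 33424 < 40000 = 200² → obtuse
(27,29,21): 21²+27² = 1170 > 841 = 29² → acute
(39,112,143): 39²+112² = 14065 < 20449 = 143² → obtuse
2 of the 6 are acute.

2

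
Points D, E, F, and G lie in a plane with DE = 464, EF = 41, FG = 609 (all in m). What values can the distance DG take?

104 ≤ DG ≤ 1114 m

The maximum is all hops collinear in one direction: 464 + 41 + 609 = 1114.
The longest hop is 609; the others sum to 505. Folding the others back against it leaves at least 609 − 505 = 104.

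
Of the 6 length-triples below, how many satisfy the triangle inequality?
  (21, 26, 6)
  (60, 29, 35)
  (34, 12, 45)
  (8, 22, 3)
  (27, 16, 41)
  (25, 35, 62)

4

(6,21,26): 6+21 > 26 → valid
(29,35,60): 29+35 > 60 → valid
(12,34,45): 12+34 > 45 → valid
(3,8,22): 3+8 ≤ 22 → not valid
(16,27,41): 16+27 > 41 → valid
(25,35,62): 25+35 ≤ 62 → not valid
4 of the 6 triples form a triangle.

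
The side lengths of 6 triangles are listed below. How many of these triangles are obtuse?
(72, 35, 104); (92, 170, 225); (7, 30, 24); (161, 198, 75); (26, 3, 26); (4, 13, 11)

5

(72,35,104): 35²+72² = 6409 < 10816 = 104² → obtuse
(92,170,225): 92²+170² = 37364 < 50625 = 225² → obtuse
(7,30,24): 7²+24² = 625 < 900 = 30² → obtuse
(161,198,75): 75²+161² = 31546 < 39204 = 198² → obtuse
(26,3,26): 3²+26² = 685 > 676 = 26² → acute
(4,13,11): 4²+11² = 137 < 169 = 13² → obtuse
5 of the 6 are obtuse.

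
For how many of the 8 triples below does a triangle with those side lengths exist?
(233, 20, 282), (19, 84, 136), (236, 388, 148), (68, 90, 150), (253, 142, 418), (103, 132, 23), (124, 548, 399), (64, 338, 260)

(20,233,282): 20+233 ≤ 282 → not valid
(19,84,136): 19+84 ≤ 136 → not valid
(148,236,388): 148+236 ≤ 388 → not valid
(68,90,150): 68+90 > 150 → valid
(142,253,418): 142+253 ≤ 418 → not valid
(23,103,132): 23+103 ≤ 132 → not valid
(124,399,548): 124+399 ≤ 548 → not valid
(64,260,338): 64+260 ≤ 338 → not valid
1 of the 8 triples forms a triangle.

1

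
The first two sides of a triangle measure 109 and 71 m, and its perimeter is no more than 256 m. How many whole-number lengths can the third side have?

Triangle inequality: 38 < x < 180. Perimeter ≤ 256 gives x ≤ 256 − 109 − 71 = 76.
So 38 < x ≤ 76; integers 39 through 76: 38 values.

38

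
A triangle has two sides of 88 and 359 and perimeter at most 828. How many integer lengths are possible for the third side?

Triangle inequality: 271 < x < 447. Perimeter ≤ 828 gives x ≤ 828 − 88 − 359 = 381.
So 271 < x ≤ 381; integers 272 through 381: 110 values.

110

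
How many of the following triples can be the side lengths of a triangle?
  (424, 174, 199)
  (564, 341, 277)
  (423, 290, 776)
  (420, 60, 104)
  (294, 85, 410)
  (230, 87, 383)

(174,199,424): 174+199 ≤ 424 → not valid
(277,341,564): 277+341 > 564 → valid
(290,423,776): 290+423 ≤ 776 → not valid
(60,104,420): 60+104 ≤ 420 → not valid
(85,294,410): 85+294 ≤ 410 → not valid
(87,230,383): 87+230 ≤ 383 → not valid
1 of the 6 triples forms a triangle.

1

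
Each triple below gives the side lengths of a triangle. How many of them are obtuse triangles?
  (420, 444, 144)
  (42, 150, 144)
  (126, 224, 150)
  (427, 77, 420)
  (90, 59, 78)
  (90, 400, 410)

(420,444,144): 144²+420² = 197136 = 444² → right
(42,150,144): 42²+144² = 22500 = 150² → right
(126,224,150): 126²+150² = 38376 < 50176 = 224² → obtuse
(427,77,420): 77²+420² = 182329 = 427² → right
(90,59,78): 59²+78² = 9565 > 8100 = 90² → acute
(90,400,410): 90²+400² = 168100 = 410² → right
1 of the 6 is obtuse.

1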